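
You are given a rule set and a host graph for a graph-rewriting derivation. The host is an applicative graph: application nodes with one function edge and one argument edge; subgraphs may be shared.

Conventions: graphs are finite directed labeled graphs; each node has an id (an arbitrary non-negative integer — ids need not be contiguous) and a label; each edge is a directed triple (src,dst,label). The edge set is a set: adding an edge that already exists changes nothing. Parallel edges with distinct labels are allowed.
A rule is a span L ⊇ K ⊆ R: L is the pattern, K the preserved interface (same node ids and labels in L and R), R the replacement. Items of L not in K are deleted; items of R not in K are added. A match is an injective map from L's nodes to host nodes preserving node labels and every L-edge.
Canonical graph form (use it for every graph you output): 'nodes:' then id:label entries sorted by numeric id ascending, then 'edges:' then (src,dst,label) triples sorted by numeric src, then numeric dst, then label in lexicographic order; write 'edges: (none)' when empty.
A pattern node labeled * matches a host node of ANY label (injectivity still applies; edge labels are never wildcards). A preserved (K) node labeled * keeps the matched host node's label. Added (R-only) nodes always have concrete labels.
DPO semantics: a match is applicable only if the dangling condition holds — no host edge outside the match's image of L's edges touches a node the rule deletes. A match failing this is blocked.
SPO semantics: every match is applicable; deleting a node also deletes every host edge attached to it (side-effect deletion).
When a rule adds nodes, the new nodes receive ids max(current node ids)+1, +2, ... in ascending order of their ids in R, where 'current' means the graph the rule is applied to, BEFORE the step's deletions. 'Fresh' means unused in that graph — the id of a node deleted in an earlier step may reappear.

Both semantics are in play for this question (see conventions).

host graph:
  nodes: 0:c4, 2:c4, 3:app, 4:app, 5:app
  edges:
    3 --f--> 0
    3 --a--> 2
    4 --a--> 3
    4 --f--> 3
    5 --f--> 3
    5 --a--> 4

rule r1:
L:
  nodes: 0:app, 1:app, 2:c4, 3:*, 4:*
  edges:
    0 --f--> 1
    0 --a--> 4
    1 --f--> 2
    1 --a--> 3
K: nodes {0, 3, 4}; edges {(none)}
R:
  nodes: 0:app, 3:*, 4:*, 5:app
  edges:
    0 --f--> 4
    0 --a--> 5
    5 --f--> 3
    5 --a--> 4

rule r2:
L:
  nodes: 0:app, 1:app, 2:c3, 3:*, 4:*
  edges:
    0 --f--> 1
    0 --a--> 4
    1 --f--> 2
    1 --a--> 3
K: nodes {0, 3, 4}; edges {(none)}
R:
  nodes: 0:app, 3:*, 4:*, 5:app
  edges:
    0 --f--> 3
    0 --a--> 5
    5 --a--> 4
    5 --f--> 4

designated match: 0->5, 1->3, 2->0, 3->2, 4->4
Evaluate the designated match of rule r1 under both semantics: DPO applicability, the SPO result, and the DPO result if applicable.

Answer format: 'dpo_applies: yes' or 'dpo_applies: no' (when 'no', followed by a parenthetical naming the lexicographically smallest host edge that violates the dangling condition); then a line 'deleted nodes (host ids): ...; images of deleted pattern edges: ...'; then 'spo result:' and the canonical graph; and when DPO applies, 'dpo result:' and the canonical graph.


dpo_applies: no
(the rule deletes node 3, which keeps host edge (4,3,a) outside the match image — the dangling condition fails, DPO blocks; SPO proceeds and side-deletes such edges)
deleted nodes (host ids): 0, 3; images of deleted pattern edges: (3,0,f); (3,2,a); (5,3,f); (5,4,a)
spo result:
nodes: 2:c4, 4:app, 5:app, 6:app
edges: (5,4,f); (5,6,a); (6,2,f); (6,4,a)


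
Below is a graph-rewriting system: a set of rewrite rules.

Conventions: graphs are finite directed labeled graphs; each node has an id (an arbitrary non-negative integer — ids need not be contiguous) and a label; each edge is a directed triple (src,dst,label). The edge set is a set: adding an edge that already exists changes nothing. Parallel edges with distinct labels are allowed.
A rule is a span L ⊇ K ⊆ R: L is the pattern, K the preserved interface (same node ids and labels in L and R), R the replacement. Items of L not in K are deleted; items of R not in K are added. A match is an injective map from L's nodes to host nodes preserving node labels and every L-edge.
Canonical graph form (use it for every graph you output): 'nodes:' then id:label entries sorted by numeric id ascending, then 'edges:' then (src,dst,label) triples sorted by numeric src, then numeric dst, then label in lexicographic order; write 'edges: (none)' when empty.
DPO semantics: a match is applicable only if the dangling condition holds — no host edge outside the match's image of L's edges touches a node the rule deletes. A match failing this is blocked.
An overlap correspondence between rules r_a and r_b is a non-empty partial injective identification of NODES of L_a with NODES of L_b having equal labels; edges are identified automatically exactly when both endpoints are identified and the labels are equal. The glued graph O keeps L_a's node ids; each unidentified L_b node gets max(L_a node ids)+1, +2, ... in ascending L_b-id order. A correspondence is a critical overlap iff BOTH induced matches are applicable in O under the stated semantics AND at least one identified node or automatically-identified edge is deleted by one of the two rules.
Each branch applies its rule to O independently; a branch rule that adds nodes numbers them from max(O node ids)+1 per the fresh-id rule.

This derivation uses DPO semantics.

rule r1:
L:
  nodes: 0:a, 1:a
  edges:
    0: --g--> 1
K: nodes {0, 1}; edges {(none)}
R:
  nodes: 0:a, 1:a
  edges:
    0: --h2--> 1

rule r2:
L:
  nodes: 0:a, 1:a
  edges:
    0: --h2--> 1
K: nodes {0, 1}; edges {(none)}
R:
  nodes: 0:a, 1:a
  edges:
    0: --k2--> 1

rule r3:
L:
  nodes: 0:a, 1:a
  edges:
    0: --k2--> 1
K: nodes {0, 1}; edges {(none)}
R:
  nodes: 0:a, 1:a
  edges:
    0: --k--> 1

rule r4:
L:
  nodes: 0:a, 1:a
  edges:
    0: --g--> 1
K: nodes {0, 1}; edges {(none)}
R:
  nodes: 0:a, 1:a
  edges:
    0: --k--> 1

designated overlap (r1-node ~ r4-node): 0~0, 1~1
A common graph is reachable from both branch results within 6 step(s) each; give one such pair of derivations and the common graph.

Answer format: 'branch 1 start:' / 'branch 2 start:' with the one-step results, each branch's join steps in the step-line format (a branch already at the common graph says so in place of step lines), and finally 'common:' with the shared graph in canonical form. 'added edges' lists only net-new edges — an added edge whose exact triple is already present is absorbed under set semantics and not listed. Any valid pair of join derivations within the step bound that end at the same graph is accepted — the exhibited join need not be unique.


branch 1 start:
nodes: 0:a, 1:a
edges: (0,1,h2)
branch 2 start:
nodes: 0:a, 1:a
edges: (0,1,k)
branch 1 step 1: rule r2; match: 0->0, 1->1; deleted nodes (none); deleted edges (0,1,h2); added nodes (none); added edges (0,1,k2); result: nodes: 0:a, 1:a edges: (0,1,k2)
branch 1 step 2: rule r3; match: 0->0, 1->1; deleted nodes (none); deleted edges (0,1,k2); added nodes (none); added edges (0,1,k); result: nodes: 0:a, 1:a edges: (0,1,k)
branch 2: already at the common graph (0 steps)
common:
nodes: 0:a, 1:a
edges: (0,1,k)


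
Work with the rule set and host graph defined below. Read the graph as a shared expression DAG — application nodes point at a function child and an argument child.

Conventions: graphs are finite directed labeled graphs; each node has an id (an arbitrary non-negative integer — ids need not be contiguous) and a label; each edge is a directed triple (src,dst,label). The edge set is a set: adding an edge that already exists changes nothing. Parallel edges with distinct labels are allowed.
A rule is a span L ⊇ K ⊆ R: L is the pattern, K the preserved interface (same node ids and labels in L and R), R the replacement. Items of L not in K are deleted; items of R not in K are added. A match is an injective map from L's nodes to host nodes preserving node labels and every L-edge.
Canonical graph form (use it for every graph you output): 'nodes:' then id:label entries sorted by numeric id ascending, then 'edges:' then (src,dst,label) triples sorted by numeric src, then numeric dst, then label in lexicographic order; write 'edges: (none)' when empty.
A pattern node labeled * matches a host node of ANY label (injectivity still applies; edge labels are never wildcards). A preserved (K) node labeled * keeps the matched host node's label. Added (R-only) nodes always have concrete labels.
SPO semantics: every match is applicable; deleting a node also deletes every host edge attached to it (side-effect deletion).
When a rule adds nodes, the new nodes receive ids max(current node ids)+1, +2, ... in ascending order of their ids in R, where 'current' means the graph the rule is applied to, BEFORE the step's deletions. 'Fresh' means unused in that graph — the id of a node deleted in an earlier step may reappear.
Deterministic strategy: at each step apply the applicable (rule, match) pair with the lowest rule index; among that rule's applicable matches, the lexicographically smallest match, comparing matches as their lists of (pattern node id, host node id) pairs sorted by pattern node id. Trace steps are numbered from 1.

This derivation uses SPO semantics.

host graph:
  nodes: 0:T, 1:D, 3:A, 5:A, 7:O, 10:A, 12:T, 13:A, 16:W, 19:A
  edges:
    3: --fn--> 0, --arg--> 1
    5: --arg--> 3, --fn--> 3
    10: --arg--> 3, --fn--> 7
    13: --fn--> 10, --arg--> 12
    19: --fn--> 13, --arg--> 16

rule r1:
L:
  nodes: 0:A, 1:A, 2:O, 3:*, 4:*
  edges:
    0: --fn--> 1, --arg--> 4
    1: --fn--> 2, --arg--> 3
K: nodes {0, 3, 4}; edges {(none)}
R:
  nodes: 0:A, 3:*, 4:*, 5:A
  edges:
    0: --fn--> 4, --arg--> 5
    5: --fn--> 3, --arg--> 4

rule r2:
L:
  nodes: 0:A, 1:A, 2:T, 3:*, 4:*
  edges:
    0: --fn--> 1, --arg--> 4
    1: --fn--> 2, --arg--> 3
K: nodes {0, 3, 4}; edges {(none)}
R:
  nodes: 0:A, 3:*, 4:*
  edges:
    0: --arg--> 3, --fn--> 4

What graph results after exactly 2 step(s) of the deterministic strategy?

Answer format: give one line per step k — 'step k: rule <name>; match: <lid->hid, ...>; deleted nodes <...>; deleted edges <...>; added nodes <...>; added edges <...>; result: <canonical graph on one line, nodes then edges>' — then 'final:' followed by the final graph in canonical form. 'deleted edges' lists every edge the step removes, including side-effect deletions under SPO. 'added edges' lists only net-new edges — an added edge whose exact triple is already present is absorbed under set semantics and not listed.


step 1: rule r1; match: 0->13, 1->10, 2->7, 3->3, 4->12; deleted nodes 7, 10; deleted edges (10,3,arg); (10,7,fn); (13,10,fn); (13,12,arg); added nodes 20; added edges (13,12,fn); (13,20,arg); (20,3,fn); (20,12,arg); result: nodes: 0:T, 1:D, 3:A, 5:A, 12:T, 13:A, 16:W, 19:A, 20:A edges: (3,0,fn); (3,1,arg); (5,3,arg); (5,3,fn); (13,12,fn); (13,20,arg); (19,13,fn); (19,16,arg); (20,3,fn); (20,12,arg)
step 2: rule r2; match: 0->19, 1->13, 2->12, 3->20, 4->16; deleted nodes 12, 13; deleted edges (13,12,fn); (13,20,arg); (19,13,fn); (19,16,arg); (20,12,arg); added nodes (none); added edges (19,16,fn); (19,20,arg); result: nodes: 0:T, 1:D, 3:A, 5:A, 16:W, 19:A, 20:A edges: (3,0,fn); (3,1,arg); (5,3,arg); (5,3,fn); (19,16,fn); (19,20,arg); (20,3,fn)
final:
nodes: 0:T, 1:D, 3:A, 5:A, 16:W, 19:A, 20:A
edges: (3,0,fn); (3,1,arg); (5,3,arg); (5,3,fn); (19,16,fn); (19,20,arg); (20,3,fn)


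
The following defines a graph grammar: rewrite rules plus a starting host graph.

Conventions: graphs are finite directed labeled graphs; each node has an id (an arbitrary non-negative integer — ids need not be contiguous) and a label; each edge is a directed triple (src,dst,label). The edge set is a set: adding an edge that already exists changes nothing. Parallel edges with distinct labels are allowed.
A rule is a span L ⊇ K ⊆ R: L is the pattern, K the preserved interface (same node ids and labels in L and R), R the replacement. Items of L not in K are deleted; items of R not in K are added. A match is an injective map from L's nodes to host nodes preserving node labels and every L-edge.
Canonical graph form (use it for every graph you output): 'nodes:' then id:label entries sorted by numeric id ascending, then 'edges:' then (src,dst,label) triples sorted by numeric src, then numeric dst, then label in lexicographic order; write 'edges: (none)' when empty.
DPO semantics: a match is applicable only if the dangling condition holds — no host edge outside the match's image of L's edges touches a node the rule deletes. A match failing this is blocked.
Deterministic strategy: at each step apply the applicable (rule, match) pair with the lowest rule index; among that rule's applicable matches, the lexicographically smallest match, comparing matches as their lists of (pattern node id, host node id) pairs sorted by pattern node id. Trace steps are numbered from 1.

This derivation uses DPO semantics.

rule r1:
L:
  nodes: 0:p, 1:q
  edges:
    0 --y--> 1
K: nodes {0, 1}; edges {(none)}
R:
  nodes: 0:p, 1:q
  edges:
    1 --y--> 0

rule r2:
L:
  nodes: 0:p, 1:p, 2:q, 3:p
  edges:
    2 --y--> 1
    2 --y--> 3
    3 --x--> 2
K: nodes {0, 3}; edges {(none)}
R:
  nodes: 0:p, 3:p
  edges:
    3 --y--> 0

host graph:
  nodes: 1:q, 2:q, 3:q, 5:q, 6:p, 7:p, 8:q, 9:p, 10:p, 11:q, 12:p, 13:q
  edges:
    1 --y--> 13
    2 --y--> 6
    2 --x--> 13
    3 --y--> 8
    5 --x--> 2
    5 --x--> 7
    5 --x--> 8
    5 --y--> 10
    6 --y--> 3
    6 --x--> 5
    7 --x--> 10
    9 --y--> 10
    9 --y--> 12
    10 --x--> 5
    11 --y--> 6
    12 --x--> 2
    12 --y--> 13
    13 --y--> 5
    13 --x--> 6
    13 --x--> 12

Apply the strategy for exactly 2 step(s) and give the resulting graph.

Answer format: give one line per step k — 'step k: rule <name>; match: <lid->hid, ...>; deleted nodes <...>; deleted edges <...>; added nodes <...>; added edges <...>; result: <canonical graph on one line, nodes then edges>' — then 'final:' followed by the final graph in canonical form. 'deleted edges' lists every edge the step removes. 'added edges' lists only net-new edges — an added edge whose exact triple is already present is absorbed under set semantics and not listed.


step 1: rule r1; match: 0->6, 1->3; deleted nodes (none); deleted edges (6,3,y); added nodes (none); added edges (3,6,y); result: nodes: 1:q, 2:q, 3:q, 5:q, 6:p, 7:p, 8:q, 9:p, 10:p, 11:q, 12:p, 13:q edges: (1,13,y); (2,6,y); (2,13,x); (3,6,y); (3,8,y); (5,2,x); (5,7,x); (5,8,x); (5,10,y); (6,5,x); (7,10,x); (9,10,y); (9,12,y); (10,5,x); (11,6,y); (12,2,x); (12,13,y); (13,5,y); (13,6,x); (13,12,x)
step 2: rule r1; match: 0->12, 1->13; deleted nodes (none); deleted edges (12,13,y); added nodes (none); added edges (13,12,y); result: nodes: 1:q, 2:q, 3:q, 5:q, 6:p, 7:p, 8:q, 9:p, 10:p, 11:q, 12:p, 13:q edges: (1,13,y); (2,6,y); (2,13,x); (3,6,y); (3,8,y); (5,2,x); (5,7,x); (5,8,x); (5,10,y); (6,5,x); (7,10,x); (9,10,y); (9,12,y); (10,5,x); (11,6,y); (12,2,x); (13,5,y); (13,6,x); (13,12,x); (13,12,y)
final:
nodes: 1:q, 2:q, 3:q, 5:q, 6:p, 7:p, 8:q, 9:p, 10:p, 11:q, 12:p, 13:q
edges: (1,13,y); (2,6,y); (2,13,x); (3,6,y); (3,8,y); (5,2,x); (5,7,x); (5,8,x); (5,10,y); (6,5,x); (7,10,x); (9,10,y); (9,12,y); (10,5,x); (11,6,y); (12,2,x); (13,5,y); (13,6,x); (13,12,x); (13,12,y)


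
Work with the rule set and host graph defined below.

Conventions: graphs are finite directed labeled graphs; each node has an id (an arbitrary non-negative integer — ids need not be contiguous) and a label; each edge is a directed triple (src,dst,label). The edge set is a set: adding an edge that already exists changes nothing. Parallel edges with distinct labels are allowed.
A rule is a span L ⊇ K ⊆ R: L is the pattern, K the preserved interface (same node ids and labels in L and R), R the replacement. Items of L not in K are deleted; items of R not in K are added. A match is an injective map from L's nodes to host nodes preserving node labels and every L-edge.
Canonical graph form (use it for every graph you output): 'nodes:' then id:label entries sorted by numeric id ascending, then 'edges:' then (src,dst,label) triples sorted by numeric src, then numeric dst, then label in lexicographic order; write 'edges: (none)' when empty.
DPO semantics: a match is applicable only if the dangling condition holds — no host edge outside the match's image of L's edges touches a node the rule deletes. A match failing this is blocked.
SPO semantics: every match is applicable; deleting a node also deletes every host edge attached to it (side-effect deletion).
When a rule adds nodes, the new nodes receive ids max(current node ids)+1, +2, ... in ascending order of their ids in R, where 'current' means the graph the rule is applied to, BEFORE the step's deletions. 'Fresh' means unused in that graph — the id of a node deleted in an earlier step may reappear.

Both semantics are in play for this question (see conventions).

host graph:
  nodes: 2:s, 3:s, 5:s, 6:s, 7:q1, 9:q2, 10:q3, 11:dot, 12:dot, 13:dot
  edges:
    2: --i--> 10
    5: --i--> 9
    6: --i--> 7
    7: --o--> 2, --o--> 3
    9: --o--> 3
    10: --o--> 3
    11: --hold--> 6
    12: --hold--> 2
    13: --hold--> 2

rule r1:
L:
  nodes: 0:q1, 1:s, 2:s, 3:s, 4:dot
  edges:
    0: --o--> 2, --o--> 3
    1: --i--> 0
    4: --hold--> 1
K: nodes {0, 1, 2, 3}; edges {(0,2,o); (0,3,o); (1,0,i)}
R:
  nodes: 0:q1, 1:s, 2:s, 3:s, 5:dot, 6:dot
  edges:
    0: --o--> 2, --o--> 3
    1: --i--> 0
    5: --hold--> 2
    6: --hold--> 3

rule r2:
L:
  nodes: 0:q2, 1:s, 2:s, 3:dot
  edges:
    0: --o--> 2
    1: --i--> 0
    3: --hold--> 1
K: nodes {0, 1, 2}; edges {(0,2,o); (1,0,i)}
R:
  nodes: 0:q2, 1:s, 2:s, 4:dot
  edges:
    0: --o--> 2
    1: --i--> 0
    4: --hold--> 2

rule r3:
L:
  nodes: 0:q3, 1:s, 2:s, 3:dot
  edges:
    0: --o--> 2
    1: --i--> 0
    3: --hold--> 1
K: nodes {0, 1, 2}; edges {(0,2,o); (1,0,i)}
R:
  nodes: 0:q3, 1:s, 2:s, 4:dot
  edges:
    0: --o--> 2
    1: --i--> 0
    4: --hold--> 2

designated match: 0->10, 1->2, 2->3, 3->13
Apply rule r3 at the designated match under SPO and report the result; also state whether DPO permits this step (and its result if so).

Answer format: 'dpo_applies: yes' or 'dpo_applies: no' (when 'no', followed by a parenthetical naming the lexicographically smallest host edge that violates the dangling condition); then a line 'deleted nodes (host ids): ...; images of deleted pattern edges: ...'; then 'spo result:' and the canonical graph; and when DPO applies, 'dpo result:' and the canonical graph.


dpo_applies: yes
deleted nodes (host ids): 13; images of deleted pattern edges: (13,2,hold)
spo result:
nodes: 2:s, 3:s, 5:s, 6:s, 7:q1, 9:q2, 10:q3, 11:dot, 12:dot, 14:dot
edges: (2,10,i); (5,9,i); (6,7,i); (7,2,o); (7,3,o); (9,3,o); (10,3,o); (11,6,hold); (12,2,hold); (14,3,hold)
dpo result:
nodes: 2:s, 3:s, 5:s, 6:s, 7:q1, 9:q2, 10:q3, 11:dot, 12:dot, 14:dot
edges: (2,10,i); (5,9,i); (6,7,i); (7,2,o); (7,3,o); (9,3,o); (10,3,o); (11,6,hold); (12,2,hold); (14,3,hold)


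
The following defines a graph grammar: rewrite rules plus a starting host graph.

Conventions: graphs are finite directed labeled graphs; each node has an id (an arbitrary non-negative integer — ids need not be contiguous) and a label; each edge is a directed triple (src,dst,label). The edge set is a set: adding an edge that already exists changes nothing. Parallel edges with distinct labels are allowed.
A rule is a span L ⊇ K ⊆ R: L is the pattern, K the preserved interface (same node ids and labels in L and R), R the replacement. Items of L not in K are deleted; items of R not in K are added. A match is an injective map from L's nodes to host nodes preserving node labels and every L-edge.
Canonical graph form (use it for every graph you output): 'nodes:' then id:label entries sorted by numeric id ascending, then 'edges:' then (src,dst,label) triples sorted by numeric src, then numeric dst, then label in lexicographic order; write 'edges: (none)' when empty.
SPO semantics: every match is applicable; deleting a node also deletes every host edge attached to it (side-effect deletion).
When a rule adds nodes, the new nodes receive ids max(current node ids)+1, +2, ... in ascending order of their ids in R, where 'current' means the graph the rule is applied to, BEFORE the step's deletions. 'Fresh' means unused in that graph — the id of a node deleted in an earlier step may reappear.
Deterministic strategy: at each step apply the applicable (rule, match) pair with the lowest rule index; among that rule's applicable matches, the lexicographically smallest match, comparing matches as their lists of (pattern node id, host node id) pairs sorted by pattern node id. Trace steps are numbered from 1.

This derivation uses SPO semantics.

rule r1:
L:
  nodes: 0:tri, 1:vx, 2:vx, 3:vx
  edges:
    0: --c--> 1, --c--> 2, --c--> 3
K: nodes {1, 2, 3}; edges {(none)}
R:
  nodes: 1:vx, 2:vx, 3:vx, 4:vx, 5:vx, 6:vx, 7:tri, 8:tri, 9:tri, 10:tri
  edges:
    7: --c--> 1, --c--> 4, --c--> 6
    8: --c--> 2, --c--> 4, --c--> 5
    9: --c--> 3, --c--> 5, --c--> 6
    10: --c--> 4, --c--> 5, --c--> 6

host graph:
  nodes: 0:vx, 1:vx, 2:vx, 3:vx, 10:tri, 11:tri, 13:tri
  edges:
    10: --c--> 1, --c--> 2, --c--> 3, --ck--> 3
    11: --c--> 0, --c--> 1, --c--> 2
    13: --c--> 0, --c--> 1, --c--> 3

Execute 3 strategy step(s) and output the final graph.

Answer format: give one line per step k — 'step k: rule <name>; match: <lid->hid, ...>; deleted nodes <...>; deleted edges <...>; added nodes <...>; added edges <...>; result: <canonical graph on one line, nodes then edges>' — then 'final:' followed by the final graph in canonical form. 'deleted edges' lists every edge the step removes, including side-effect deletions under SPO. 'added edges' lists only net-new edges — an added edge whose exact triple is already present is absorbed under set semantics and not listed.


step 1: rule r1; match: 0->10, 1->1, 2->2, 3->3; deleted nodes 10; deleted edges (10,1,c); (10,2,c); (10,3,c); (10,3,ck); added nodes 14, 15, 16, 17, 18, 19, 20; added edges (17,1,c); (17,14,c); (17,16,c); (18,2,c); (18,14,c); (18,15,c); (19,3,c); (19,15,c); (19,16,c); (20,14,c); (20,15,c); (20,16,c); result: nodes: 0:vx, 1:vx, 2:vx, 3:vx, 11:tri, 13:tri, 14:vx, 15:vx, 16:vx, 17:tri, 18:tri, 19:tri, 20:tri edges: (11,0,c); (11,1,c); (11,2,c); (13,0,c); (13,1,c); (13,3,c); (17,1,c); (17,14,c); (17,16,c); (18,2,c); (18,14,c); (18,15,c); (19,3,c); (19,15,c); (19,16,c); (20,14,c); (20,15,c); (20,16,c)
step 2: rule r1; match: 0->11, 1->0, 2->1, 3->2; deleted nodes 11; deleted edges (11,0,c); (11,1,c); (11,2,c); added nodes 21, 22, 23, 24, 25, 26, 27; added edges (24,0,c); (24,21,c); (24,23,c); (25,1,c); (25,21,c); (25,22,c); (26,2,c); (26,22,c); (26,23,c); (27,21,c); (27,22,c); (27,23,c); result: nodes: 0:vx, 1:vx, 2:vx, 3:vx, 13:tri, 14:vx, 15:vx, 16:vx, 17:tri, 18:tri, 19:tri, 20:tri, 21:vx, 22:vx, 23:vx, 24:tri, 25:tri, 26:tri, 27:tri edges: (13,0,c); (13,1,c); (13,3,c); (17,1,c); (17,14,c); (17,16,c); (18,2,c); (18,14,c); (18,15,c); (19,3,c); (19,15,c); (19,16,c); (20,14,c); (20,15,c); (20,16,c); (24,0,c); (24,21,c); (24,23,c); (25,1,c); (25,21,c); (25,22,c); (26,2,c); (26,22,c); (26,23,c); (27,21,c); (27,22,c); (27,23,c)
step 3: rule r1; match: 0->13, 1->0, 2->1, 3->3; deleted nodes 13; deleted edges (13,0,c); (13,1,c); (13,3,c); added nodes 28, 29, 30, 31, 32, 33, 34; added edges (31,0,c); (31,28,c); (31,30,c); (32,1,c); (32,28,c); (32,29,c); (33,3,c); (33,29,c); (33,30,c); (34,28,c); (34,29,c); (34,30,c); result: nodes: 0:vx, 1:vx, 2:vx, 3:vx, 14:vx, 15:vx, 16:vx, 17:tri, 18:tri, 19:tri, 20:tri, 21:vx, 22:vx, 23:vx, 24:tri, 25:tri, 26:tri, 27:tri, 28:vx, 29:vx, 30:vx, 31:tri, 32:tri, 33:tri, 34:tri edges: (17,1,c); (17,14,c); (17,16,c); (18,2,c); (18,14,c); (18,15,c); (19,3,c); (19,15,c); (19,16,c); (20,14,c); (20,15,c); (20,16,c); (24,0,c); (24,21,c); (24,23,c); (25,1,c); (25,21,c); (25,22,c); (26,2,c); (26,22,c); (26,23,c); (27,21,c); (27,22,c); (27,23,c); (31,0,c); (31,28,c); (31,30,c); (32,1,c); (32,28,c); (32,29,c); (33,3,c); (33,29,c); (33,30,c); (34,28,c); (34,29,c); (34,30,c)
final:
nodes: 0:vx, 1:vx, 2:vx, 3:vx, 14:vx, 15:vx, 16:vx, 17:tri, 18:tri, 19:tri, 20:tri, 21:vx, 22:vx, 23:vx, 24:tri, 25:tri, 26:tri, 27:tri, 28:vx, 29:vx, 30:vx, 31:tri, 32:tri, 33:tri, 34:tri
edges: (17,1,c); (17,14,c); (17,16,c); (18,2,c); (18,14,c); (18,15,c); (19,3,c); (19,15,c); (19,16,c); (20,14,c); (20,15,c); (20,16,c); (24,0,c); (24,21,c); (24,23,c); (25,1,c); (25,21,c); (25,22,c); (26,2,c); (26,22,c); (26,23,c); (27,21,c); (27,22,c); (27,23,c); (31,0,c); (31,28,c); (31,30,c); (32,1,c); (32,28,c); (32,29,c); (33,3,c); (33,29,c); (33,30,c); (34,28,c); (34,29,c); (34,30,c)


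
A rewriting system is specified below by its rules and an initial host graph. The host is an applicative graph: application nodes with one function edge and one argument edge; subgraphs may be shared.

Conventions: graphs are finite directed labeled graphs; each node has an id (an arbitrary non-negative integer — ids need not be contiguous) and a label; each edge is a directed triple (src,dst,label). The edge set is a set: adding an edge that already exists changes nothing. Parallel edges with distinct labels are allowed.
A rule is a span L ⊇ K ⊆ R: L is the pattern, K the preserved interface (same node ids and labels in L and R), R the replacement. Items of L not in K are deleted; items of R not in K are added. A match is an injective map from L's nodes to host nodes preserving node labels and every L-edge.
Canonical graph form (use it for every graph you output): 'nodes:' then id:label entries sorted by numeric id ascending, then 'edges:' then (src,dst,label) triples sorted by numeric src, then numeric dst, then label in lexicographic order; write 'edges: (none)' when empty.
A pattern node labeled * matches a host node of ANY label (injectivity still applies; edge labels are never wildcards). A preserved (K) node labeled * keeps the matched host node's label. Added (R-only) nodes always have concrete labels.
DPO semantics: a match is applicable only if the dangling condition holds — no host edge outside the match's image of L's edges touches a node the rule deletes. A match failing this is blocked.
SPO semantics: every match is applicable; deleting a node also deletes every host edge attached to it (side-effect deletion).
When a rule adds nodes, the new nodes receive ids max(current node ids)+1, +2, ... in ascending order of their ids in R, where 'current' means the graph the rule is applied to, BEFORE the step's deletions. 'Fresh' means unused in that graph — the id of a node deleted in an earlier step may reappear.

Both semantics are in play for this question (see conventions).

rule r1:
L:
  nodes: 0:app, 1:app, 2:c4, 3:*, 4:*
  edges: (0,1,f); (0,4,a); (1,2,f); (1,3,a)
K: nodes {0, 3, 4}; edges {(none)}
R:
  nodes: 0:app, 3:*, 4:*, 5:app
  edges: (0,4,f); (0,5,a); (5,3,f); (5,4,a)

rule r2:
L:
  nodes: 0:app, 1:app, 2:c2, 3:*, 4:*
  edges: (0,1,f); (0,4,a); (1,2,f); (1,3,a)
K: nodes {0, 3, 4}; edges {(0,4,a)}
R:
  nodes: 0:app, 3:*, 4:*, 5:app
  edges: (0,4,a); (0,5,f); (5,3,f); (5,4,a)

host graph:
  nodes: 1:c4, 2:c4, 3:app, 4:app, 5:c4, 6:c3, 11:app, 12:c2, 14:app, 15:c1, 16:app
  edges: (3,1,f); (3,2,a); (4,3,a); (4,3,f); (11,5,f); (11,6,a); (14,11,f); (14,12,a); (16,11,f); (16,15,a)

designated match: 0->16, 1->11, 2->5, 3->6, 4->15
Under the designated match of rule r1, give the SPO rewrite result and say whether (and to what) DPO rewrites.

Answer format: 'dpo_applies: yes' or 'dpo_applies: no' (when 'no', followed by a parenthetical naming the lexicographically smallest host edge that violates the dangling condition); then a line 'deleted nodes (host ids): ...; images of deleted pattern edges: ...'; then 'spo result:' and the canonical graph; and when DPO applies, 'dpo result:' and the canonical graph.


dpo_applies: no
(the rule deletes node 11, which keeps host edge (14,11,f) outside the match image — the dangling condition fails, DPO blocks; SPO proceeds and side-deletes such edges)
deleted nodes (host ids): 5, 11; images of deleted pattern edges: (11,5,f); (11,6,a); (16,11,f); (16,15,a)
spo result:
nodes: 1:c4, 2:c4, 3:app, 4:app, 6:c3, 12:c2, 14:app, 15:c1, 16:app, 17:app
edges: (3,1,f); (3,2,a); (4,3,a); (4,3,f); (14,12,a); (16,15,f); (16,17,a); (17,6,f); (17,15,a)


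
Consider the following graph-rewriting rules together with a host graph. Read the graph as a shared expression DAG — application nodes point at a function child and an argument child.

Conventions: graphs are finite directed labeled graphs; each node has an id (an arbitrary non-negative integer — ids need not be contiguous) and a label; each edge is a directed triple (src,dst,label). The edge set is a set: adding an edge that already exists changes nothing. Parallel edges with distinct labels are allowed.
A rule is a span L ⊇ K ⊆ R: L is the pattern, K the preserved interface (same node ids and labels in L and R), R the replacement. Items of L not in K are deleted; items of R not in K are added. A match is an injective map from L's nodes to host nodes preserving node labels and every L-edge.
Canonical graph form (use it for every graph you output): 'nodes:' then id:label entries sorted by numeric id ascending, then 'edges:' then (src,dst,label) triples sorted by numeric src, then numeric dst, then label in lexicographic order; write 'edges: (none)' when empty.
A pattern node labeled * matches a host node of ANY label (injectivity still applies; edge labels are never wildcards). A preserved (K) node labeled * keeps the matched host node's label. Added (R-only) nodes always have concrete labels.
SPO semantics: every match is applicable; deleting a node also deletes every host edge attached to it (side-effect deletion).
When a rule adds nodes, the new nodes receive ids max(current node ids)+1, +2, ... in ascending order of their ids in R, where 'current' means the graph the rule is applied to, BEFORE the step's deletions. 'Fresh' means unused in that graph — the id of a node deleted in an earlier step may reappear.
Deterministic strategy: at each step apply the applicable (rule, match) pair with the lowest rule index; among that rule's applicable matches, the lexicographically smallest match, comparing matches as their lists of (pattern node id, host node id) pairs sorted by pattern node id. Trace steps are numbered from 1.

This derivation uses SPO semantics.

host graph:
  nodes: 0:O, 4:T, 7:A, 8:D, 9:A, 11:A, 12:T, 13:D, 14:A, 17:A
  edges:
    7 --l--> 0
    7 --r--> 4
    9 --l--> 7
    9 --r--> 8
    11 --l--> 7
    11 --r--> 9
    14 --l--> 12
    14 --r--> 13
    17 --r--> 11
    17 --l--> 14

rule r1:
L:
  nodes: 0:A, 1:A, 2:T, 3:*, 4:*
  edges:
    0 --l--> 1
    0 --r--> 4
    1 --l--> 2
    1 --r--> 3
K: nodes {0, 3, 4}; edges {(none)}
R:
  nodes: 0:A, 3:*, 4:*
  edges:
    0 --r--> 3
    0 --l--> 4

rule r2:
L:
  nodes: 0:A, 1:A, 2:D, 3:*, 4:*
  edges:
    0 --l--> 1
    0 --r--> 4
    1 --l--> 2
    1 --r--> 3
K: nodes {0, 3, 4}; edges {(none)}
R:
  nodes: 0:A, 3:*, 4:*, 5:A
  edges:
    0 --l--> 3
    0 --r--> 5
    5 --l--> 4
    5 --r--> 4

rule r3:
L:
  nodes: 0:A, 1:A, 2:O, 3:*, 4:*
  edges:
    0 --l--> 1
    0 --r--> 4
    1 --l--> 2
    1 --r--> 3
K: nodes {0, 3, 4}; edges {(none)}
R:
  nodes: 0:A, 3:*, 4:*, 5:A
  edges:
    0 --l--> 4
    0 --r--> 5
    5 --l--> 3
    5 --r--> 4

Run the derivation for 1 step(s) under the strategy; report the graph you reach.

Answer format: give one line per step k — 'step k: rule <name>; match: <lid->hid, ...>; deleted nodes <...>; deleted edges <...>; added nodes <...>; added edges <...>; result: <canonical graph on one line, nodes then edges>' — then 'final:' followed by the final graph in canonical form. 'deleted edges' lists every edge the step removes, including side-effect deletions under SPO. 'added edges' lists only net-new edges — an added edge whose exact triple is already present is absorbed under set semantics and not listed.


step 1: rule r1; match: 0->17, 1->14, 2->12, 3->13, 4->11; deleted nodes 12, 14; deleted edges (14,12,l); (14,13,r); (17,11,r); (17,14,l); added nodes (none); added edges (17,11,l); (17,13,r); result: nodes: 0:O, 4:T, 7:A, 8:D, 9:A, 11:A, 13:D, 17:A edges: (7,0,l); (7,4,r); (9,7,l); (9,8,r); (11,7,l); (11,9,r); (17,11,l); (17,13,r)
final:
nodes: 0:O, 4:T, 7:A, 8:D, 9:A, 11:A, 13:D, 17:A
edges: (7,0,l); (7,4,r); (9,7,l); (9,8,r); (11,7,l); (11,9,r); (17,11,l); (17,13,r)


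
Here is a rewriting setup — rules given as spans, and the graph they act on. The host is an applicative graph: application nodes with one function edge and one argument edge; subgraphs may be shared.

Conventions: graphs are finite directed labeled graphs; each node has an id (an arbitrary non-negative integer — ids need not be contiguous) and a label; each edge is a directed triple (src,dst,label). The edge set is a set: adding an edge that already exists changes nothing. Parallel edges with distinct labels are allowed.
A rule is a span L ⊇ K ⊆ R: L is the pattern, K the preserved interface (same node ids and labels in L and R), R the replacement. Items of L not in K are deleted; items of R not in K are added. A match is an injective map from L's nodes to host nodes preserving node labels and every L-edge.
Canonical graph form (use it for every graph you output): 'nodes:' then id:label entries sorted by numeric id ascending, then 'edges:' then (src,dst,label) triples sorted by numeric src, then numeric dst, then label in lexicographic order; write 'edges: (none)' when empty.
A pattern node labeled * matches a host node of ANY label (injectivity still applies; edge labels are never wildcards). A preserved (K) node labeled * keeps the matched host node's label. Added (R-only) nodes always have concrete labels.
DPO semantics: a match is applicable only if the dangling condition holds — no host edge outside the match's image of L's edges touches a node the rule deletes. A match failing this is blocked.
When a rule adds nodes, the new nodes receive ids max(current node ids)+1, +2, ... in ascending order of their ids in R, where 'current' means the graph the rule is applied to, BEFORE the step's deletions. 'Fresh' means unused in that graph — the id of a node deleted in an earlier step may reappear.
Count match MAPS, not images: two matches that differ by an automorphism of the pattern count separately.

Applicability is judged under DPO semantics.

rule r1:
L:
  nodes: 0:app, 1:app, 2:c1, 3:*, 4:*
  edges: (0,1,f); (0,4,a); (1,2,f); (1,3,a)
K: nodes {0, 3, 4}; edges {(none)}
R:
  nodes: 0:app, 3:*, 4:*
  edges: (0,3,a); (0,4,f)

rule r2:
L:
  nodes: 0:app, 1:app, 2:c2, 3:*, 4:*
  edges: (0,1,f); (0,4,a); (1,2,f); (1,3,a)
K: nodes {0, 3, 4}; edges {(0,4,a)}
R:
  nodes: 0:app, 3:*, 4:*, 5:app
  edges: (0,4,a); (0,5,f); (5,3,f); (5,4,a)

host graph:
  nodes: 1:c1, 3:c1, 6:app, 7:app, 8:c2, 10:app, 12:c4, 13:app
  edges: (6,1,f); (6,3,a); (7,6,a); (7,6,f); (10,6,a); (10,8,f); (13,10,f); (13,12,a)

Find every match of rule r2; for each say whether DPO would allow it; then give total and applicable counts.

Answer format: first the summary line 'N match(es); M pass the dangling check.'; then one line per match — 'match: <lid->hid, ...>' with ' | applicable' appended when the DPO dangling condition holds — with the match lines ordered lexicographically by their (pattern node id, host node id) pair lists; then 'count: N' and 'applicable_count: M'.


1 match(es); 1 pass the dangling check.
match: 0->13, 1->10, 2->8, 3->6, 4->12 | applicable
count: 1
applicable_count: 1


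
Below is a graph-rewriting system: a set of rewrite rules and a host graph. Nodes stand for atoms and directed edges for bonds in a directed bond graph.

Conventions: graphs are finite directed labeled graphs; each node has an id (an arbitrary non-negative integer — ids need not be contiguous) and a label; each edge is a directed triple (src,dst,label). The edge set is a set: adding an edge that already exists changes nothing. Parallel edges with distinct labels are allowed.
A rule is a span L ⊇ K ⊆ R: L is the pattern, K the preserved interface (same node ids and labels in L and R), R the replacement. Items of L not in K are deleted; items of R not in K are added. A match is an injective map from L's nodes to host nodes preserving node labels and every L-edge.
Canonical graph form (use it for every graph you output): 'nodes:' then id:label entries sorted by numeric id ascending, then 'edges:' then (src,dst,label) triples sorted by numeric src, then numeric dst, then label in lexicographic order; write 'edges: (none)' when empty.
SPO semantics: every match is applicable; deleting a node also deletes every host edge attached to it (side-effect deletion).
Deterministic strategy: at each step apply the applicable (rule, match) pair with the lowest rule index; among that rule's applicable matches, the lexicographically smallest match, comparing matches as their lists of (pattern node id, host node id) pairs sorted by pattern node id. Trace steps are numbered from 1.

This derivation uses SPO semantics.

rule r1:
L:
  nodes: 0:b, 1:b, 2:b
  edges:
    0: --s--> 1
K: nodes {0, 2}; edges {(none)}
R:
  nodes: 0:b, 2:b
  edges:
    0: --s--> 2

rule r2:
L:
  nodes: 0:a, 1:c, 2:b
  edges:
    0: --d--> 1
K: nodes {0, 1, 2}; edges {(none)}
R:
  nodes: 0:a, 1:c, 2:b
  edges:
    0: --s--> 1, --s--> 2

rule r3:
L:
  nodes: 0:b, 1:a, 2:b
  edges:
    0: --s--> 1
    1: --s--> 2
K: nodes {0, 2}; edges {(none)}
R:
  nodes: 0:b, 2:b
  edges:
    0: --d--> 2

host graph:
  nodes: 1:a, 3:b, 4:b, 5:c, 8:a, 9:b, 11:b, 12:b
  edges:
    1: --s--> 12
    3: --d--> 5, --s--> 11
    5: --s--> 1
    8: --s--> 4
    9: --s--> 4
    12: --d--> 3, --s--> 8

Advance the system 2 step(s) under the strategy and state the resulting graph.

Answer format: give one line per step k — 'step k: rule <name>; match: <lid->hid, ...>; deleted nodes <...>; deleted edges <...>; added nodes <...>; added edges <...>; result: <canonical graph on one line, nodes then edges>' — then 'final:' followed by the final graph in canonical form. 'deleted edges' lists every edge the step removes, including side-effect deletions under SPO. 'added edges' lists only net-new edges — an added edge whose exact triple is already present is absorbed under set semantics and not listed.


step 1: rule r1; match: 0->3, 1->11, 2->4; deleted nodes 11; deleted edges (3,11,s); added nodes (none); added edges (3,4,s); result: nodes: 1:a, 3:b, 4:b, 5:c, 8:a, 9:b, 12:b edges: (1,12,s); (3,4,s); (3,5,d); (5,1,s); (8,4,s); (9,4,s); (12,3,d); (12,8,s)
step 2: rule r1; match: 0->3, 1->4, 2->9; deleted nodes 4; deleted edges (3,4,s); (8,4,s); (9,4,s); added nodes (none); added edges (3,9,s); result: nodes: 1:a, 3:b, 5:c, 8:a, 9:b, 12:b edges: (1,12,s); (3,5,d); (3,9,s); (5,1,s); (12,3,d); (12,8,s)
final:
nodes: 1:a, 3:b, 5:c, 8:a, 9:b, 12:b
edges: (1,12,s); (3,5,d); (3,9,s); (5,1,s); (12,3,d); (12,8,s)


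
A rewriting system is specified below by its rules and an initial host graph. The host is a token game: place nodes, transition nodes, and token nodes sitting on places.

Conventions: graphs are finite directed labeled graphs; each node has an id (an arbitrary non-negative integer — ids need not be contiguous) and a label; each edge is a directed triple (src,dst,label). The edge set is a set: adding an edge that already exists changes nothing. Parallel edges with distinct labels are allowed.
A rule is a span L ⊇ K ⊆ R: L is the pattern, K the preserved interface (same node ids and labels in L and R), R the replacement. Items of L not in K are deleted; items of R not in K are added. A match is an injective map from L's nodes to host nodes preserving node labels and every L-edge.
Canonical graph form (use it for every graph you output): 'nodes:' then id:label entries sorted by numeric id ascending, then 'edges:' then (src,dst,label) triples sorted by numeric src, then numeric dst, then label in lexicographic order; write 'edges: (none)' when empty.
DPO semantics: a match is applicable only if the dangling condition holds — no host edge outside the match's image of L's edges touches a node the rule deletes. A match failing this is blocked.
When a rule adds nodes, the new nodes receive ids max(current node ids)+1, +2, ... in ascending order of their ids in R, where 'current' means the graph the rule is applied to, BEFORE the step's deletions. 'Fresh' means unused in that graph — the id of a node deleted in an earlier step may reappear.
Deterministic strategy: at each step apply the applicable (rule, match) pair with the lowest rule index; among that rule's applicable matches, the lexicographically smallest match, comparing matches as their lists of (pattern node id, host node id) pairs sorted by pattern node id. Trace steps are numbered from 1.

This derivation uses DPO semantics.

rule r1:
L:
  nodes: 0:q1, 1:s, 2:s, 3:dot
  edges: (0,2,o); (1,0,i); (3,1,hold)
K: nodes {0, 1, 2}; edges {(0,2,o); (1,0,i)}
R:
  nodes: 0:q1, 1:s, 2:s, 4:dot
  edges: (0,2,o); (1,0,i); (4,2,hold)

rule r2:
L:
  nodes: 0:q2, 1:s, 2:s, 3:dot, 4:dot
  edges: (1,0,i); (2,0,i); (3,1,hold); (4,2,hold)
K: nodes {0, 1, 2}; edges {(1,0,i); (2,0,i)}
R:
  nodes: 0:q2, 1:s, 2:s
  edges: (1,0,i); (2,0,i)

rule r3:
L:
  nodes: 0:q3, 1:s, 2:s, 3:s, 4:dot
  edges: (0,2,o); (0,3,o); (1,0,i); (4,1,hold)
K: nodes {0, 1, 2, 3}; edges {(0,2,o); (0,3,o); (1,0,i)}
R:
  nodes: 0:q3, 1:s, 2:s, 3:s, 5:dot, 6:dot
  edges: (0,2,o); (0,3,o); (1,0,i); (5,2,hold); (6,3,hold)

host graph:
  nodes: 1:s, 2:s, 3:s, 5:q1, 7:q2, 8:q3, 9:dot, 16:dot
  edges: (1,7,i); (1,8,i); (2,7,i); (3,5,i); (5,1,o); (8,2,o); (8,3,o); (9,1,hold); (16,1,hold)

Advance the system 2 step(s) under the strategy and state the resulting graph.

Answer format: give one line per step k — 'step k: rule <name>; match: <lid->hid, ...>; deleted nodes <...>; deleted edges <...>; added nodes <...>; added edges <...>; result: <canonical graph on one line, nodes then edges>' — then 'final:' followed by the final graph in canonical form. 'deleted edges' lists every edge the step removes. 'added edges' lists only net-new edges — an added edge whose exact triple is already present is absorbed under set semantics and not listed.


step 1: rule r3; match: 0->8, 1->1, 2->2, 3->3, 4->9; deleted nodes 9; deleted edges (9,1,hold); added nodes 17, 18; added edges (17,2,hold); (18,3,hold); result: nodes: 1:s, 2:s, 3:s, 5:q1, 7:q2, 8:q3, 16:dot, 17:dot, 18:dot edges: (1,7,i); (1,8,i); (2,7,i); (3,5,i); (5,1,o); (8,2,o); (8,3,o); (16,1,hold); (17,2,hold); (18,3,hold)
step 2: rule r1; match: 0->5, 1->3, 2->1, 3->18; deleted nodes 18; deleted edges (18,3,hold); added nodes 19; added edges (19,1,hold); result: nodes: 1:s, 2:s, 3:s, 5:q1, 7:q2, 8:q3, 16:dot, 17:dot, 19:dot edges: (1,7,i); (1,8,i); (2,7,i); (3,5,i); (5,1,o); (8,2,o); (8,3,o); (16,1,hold); (17,2,hold); (19,1,hold)
final:
nodes: 1:s, 2:s, 3:s, 5:q1, 7:q2, 8:q3, 16:dot, 17:dot, 19:dot
edges: (1,7,i); (1,8,i); (2,7,i); (3,5,i); (5,1,o); (8,2,o); (8,3,o); (16,1,hold); (17,2,hold); (19,1,hold)
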